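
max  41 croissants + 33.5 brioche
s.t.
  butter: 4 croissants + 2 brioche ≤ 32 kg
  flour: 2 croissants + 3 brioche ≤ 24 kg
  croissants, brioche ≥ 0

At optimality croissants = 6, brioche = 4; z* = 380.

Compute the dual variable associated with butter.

Check each constraint at x*: butter 32/32 (tight); flour 24/24 (tight).
Dual feasibility on the basic columns requires 4·y_butter + 2·y_flour = 41, 2·y_butter + 3·y_flour = 33.5.
→ y_butter = 7 and y_flour = 6.5.
Shadow price of butter = 7.

7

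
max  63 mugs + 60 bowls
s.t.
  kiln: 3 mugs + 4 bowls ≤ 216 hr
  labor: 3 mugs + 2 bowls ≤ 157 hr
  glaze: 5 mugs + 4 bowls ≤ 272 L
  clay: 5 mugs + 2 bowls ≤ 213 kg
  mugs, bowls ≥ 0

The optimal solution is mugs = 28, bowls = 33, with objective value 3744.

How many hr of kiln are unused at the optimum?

0

kiln used = 3·28 + 4·33 = 216; slack = 216 − 216 = 0.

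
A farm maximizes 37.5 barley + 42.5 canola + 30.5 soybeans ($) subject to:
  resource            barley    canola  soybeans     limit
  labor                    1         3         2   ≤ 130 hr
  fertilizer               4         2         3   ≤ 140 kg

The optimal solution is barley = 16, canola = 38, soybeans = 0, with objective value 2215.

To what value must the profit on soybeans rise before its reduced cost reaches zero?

At the optimum: labor uses 130 of 130 (binding); fertilizer uses 140 of 140 (binding).
The binding rows give the dual system: 1·y_labor + 4·y_fertilizer = 37.5 and 3·y_labor + 2·y_fertilizer = 42.5.
Solving: y_labor = 9.5, y_fertilizer = 7.
soybeans enters the basis when its profit ≥ yᵀa₃ = 9.5·2 + 7·3 = 40.

40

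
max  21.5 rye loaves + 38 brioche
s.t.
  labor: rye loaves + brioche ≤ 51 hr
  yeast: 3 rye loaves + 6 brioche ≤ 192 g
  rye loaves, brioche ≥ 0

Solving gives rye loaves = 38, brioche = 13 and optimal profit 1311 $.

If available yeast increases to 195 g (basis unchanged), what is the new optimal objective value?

1327.5

At the optimum: labor uses 51 of 51 (binding); yeast uses 192 of 192 (binding).
Dual feasibility on the basic columns requires 1·y_labor + 3·y_yeast = 21.5, 1·y_labor + 6·y_yeast = 38.
→ y_labor = 5 and y_yeast = 5.5.
Δz = y_yeast·Δb = 5.5 × (3) = 16.5, so new z* = 1311 + 16.5 = 1327.5.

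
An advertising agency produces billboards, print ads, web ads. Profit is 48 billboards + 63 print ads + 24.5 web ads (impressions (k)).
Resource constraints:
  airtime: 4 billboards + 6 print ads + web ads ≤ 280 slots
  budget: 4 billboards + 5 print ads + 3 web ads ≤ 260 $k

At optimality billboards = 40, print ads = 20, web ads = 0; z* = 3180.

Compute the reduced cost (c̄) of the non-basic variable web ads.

-5.5

Check each constraint at x*: airtime 280/280 (tight); budget 260/260 (tight).
Dual feasibility on the basic columns requires 4·y_airtime + 4·y_budget = 48, 6·y_airtime + 5·y_budget = 63.
Solving: y_airtime = 3, y_budget = 9.
Reduced cost of web ads: c₃ − yᵀa₃ = 24.5 − (3·1 + 9·3) = 24.5 − 30 = -5.5.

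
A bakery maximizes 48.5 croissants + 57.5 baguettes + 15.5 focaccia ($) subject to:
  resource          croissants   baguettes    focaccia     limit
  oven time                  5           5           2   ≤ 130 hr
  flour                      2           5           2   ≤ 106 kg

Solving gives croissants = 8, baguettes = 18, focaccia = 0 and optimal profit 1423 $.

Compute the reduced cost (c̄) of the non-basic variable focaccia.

-7.5

Check each constraint at x*: oven time 130/130 (tight); flour 106/106 (tight).
From A_Bᵀ y = c: 5·y_oven time + 2·y_flour = 48.5; 5·y_oven time + 5·y_flour = 57.5.
Solving: y_oven time = 8.5, y_flour = 3.
Reduced cost of focaccia: c₃ − yᵀa₃ = 15.5 − (8.5·2 + 3·2) = 15.5 − 23 = -7.5.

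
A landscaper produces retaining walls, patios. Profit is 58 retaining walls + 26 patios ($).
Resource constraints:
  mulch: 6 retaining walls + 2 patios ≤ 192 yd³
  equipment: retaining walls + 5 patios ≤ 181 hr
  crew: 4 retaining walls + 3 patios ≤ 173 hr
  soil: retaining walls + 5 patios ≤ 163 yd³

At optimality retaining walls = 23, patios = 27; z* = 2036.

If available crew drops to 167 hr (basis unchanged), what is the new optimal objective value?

2012

At the optimum: mulch uses 192 of 192 (binding); equipment uses 158 of 181 (slack = 23); crew uses 173 of 173 (binding); soil uses 158 of 163 (slack = 5).
By complementary slackness, y = 0 for the non-binding constraints.
From A_Bᵀ y = c: 6·y_mulch + 4·y_crew = 58; 2·y_mulch + 3·y_crew = 26.
→ y_mulch = 7 and y_crew = 4.
Δz = y_crew·Δb = 4 × (-6) = -24, so new z* = 2036 − 24 = 2012.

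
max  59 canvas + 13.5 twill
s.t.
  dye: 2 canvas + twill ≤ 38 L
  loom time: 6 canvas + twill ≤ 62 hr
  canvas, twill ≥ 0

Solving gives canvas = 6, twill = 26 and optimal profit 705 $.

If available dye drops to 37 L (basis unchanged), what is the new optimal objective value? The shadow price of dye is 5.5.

699.5

Δb = -1, so new z* = 705 + (5.5)·(-1) = 705 − 5.5 = 699.5.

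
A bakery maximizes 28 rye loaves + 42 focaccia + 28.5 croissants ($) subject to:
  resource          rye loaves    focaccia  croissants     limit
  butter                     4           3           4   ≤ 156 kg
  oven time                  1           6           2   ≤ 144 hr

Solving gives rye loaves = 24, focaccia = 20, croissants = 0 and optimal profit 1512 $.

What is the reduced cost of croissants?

Check each constraint at x*: butter 156/156 (tight); oven time 144/144 (tight).
From A_Bᵀ y = c: 4·y_butter + 1·y_oven time = 28; 3·y_butter + 6·y_oven time = 42.
→ y_butter = 6 and y_oven time = 4.
Reduced cost of croissants: c₃ − yᵀa₃ = 28.5 − (6·4 + 4·2) = 28.5 − 32 = -3.5.

-3.5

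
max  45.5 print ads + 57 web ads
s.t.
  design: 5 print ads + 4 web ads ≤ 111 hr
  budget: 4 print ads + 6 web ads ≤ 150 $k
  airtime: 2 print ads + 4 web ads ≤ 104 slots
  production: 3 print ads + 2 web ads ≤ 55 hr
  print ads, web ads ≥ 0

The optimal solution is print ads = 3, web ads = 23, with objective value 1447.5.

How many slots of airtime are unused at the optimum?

airtime used = 2·3 + 4·23 = 98; slack = 104 − 98 = 6.

6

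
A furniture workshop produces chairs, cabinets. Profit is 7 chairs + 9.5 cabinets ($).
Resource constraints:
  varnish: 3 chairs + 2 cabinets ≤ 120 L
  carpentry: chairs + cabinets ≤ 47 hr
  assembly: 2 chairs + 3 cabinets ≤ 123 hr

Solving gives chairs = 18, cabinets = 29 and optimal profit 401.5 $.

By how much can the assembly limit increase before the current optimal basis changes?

18

Binding constraints: carpentry, assembly. The basis is B = [[1,1],[2,3]] with det 1.
Per unit increase in assembly, x* moves by d = (-1, 1).
The basis stays optimal until chairs reaches 0; allowable increase = 18 hr.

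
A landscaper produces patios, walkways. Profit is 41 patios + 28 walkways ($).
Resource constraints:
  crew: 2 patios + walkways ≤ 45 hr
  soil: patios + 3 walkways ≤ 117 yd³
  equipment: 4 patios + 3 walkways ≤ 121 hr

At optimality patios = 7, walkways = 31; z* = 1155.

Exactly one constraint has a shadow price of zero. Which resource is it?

crew: 45/45 (binding)
soil: 100/117 (slack 17)
equipment: 121/121 (binding)
By complementary slackness, a constraint with positive slack has shadow price 0 → soil.

soil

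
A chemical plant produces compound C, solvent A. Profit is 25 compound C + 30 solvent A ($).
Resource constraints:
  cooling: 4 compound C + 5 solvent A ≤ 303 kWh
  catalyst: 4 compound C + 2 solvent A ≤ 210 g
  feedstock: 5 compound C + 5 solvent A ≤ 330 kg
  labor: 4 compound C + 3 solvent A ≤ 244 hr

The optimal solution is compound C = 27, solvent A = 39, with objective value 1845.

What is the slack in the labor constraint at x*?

labor used = 4·27 + 3·39 = 225; slack = 244 − 225 = 19.

19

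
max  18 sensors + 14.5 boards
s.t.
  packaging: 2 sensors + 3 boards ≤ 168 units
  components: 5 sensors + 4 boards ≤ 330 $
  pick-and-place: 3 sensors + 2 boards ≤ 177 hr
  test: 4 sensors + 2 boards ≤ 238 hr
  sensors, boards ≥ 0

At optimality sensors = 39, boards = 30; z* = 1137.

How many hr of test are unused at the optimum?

test used = 4·39 + 2·30 = 216; slack = 238 − 216 = 22.

22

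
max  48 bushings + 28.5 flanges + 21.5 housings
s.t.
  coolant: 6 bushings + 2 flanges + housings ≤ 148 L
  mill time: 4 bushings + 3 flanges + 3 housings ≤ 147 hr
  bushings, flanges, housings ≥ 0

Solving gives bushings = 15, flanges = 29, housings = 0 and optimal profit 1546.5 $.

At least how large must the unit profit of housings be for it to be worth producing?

Both coolant and mill time are binding at x*.
From A_Bᵀ y = c: 6·y_coolant + 4·y_mill time = 48; 2·y_coolant + 3·y_mill time = 28.5.
→ y_coolant = 3 and y_mill time = 7.5.
housings enters the basis when its profit ≥ yᵀa₃ = 3·1 + 7.5·3 = 25.5.

25.5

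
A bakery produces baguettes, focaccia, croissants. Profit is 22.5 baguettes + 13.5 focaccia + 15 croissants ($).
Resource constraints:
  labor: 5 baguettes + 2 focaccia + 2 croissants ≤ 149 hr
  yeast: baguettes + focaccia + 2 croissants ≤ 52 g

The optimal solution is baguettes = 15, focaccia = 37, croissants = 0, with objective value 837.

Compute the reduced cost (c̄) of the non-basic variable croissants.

Both labor and yeast are binding at x*.
Dual feasibility on the basic columns requires 5·y_labor + 1·y_yeast = 22.5, 2·y_labor + 1·y_yeast = 13.5.
→ y_labor = 3 and y_yeast = 7.5.
Reduced cost of croissants: c₃ − yᵀa₃ = 15 − (3·2 + 7.5·2) = 15 − 21 = -6.

-6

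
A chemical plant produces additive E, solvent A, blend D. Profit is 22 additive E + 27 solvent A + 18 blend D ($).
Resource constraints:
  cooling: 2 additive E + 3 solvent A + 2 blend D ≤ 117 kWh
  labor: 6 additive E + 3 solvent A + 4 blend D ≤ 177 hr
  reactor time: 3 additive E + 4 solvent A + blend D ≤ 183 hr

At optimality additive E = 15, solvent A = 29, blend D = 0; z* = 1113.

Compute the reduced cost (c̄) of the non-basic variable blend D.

-2

At the optimum: cooling uses 117 of 117 (binding); labor uses 177 of 177 (binding); reactor time uses 161 of 183 (slack = 22).
Since reactor time is not tight, its dual is 0.
Dual feasibility on the basic columns requires 2·y_cooling + 6·y_labor = 22, 3·y_cooling + 3·y_labor = 27.
This yields shadow prices y_cooling = 8, y_labor = 1.
Reduced cost of blend D: c₃ − yᵀa₃ = 18 − (8·2 + 1·4) = 18 − 20 = -2.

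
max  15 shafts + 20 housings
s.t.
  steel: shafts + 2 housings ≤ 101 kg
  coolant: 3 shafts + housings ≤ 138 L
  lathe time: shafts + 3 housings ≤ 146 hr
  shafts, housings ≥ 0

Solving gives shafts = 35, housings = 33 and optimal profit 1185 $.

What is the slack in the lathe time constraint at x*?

12

lathe time used = 1·35 + 3·33 = 134; slack = 146 − 134 = 12.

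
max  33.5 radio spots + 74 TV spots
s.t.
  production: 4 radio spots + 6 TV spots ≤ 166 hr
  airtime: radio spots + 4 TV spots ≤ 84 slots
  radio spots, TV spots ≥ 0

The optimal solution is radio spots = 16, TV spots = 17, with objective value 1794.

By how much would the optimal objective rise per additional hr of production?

6

Both production and airtime are binding at x*.
From A_Bᵀ y = c: 4·y_production + 1·y_airtime = 33.5; 6·y_production + 4·y_airtime = 74.
This yields shadow prices y_production = 6, y_airtime = 9.5.
Shadow price of production = 6.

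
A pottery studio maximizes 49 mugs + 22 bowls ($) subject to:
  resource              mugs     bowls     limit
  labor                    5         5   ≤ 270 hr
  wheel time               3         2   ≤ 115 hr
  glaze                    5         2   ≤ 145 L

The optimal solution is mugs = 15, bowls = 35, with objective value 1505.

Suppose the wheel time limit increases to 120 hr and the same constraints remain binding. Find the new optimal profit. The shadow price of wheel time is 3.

1520

Δb = 5, so new z* = 1505 + (3)·(5) = 1505 + 15 = 1520.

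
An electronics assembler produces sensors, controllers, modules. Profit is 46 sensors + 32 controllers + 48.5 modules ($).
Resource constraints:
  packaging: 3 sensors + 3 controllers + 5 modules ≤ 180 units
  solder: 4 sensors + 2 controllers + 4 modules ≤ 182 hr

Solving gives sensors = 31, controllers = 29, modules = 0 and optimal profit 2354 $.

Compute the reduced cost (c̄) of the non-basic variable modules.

Check each constraint at x*: packaging 180/180 (tight); solder 182/182 (tight).
From A_Bᵀ y = c: 3·y_packaging + 4·y_solder = 46; 3·y_packaging + 2·y_solder = 32.
This yields shadow prices y_packaging = 6, y_solder = 7.
Reduced cost of modules: c₃ − yᵀa₃ = 48.5 − (6·5 + 7·4) = 48.5 − 58 = -9.5.

-9.5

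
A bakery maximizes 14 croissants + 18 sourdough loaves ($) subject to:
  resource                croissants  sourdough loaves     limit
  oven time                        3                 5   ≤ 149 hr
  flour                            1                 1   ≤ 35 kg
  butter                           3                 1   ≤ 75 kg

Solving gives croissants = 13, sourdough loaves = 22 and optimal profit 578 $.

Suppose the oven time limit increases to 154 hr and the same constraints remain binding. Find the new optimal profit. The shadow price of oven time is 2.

588

Δb = 5, so new z* = 578 + (2)·(5) = 578 + 10 = 588.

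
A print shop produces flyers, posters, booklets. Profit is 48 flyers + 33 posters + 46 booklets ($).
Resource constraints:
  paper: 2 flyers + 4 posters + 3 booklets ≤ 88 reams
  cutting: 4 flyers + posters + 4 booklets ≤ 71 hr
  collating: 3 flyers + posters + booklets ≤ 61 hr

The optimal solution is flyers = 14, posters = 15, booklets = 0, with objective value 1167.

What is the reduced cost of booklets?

Check each constraint at x*: paper 88/88 (tight); cutting 71/71 (tight); collating 57/61 (slack 4).
By complementary slackness, y = 0 for the non-binding constraint.
The binding rows give the dual system: 2·y_paper + 4·y_cutting = 48 and 4·y_paper + 1·y_cutting = 33.
→ y_paper = 6 and y_cutting = 9.
Reduced cost of booklets: c₃ − yᵀa₃ = 46 − (6·3 + 9·4) = 46 − 54 = -8.

-8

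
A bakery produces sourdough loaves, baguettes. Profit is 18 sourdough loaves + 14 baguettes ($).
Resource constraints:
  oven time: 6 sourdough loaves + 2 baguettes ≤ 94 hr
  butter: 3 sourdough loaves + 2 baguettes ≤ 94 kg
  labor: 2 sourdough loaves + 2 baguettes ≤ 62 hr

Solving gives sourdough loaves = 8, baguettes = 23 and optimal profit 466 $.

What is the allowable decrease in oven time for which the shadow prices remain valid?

Binding constraints: oven time, labor. The basis is B = [[6,2],[2,2]] with det 8.
Per unit decrease in oven time, x* moves by d = (-0.25, 0.25).
The basis stays optimal until sourdough loaves reaches 0; allowable decrease = 32 hr.

32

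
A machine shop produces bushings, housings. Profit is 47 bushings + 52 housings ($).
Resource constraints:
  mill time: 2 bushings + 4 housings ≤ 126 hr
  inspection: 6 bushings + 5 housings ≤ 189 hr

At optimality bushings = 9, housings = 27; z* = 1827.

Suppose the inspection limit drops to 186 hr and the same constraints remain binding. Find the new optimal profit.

Check each constraint at x*: mill time 126/126 (tight); inspection 189/189 (tight).
The binding rows give the dual system: 2·y_mill time + 6·y_inspection = 47 and 4·y_mill time + 5·y_inspection = 52.
This yields shadow prices y_mill time = 5.5, y_inspection = 6.
Δz = y_inspection·Δb = 6 × (-3) = -18, so new z* = 1827 − 18 = 1809.

1809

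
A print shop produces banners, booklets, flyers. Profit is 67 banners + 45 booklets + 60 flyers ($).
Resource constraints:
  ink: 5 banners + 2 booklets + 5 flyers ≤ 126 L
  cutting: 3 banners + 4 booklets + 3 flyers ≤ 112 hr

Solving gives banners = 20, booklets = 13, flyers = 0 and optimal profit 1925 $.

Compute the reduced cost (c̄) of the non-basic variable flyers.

-7

Both ink and cutting are binding at x*.
Dual feasibility on the basic columns requires 5·y_ink + 3·y_cutting = 67, 2·y_ink + 4·y_cutting = 45.
→ y_ink = 9.5 and y_cutting = 6.5.
Reduced cost of flyers: c₃ − yᵀa₃ = 60 − (9.5·5 + 6.5·3) = 60 − 67 = -7.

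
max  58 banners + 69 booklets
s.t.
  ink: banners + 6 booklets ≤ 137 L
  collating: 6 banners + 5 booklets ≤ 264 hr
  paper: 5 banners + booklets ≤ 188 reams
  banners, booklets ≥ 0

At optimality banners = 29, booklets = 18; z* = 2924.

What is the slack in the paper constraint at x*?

25

paper used = 5·29 + 1·18 = 163; slack = 188 − 163 = 25.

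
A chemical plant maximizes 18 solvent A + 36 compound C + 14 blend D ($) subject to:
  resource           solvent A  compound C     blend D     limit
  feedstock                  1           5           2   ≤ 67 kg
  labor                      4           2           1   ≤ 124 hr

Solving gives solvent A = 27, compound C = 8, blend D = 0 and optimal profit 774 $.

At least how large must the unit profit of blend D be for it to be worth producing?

Check each constraint at x*: feedstock 67/67 (tight); labor 124/124 (tight).
Dual feasibility on the basic columns requires 1·y_feedstock + 4·y_labor = 18, 5·y_feedstock + 2·y_labor = 36.
This yields shadow prices y_feedstock = 6, y_labor = 3.
blend D enters the basis when its profit ≥ yᵀa₃ = 6·2 + 3·1 = 15.

15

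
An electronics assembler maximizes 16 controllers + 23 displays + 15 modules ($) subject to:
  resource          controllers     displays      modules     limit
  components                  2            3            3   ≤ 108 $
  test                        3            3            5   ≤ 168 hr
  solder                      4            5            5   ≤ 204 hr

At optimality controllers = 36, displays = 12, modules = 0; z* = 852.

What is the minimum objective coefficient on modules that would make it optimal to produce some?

At the optimum: components uses 108 of 108 (binding); test uses 144 of 168 (slack = 24); solder uses 204 of 204 (binding).
Slack constraints have shadow price 0 (complementary slackness).
Dual feasibility on the basic columns requires 2·y_components + 4·y_solder = 16, 3·y_components + 5·y_solder = 23.
→ y_components = 6 and y_solder = 1.
modules enters the basis when its profit ≥ yᵀa₃ = 6·3 + 1·5 = 23.

23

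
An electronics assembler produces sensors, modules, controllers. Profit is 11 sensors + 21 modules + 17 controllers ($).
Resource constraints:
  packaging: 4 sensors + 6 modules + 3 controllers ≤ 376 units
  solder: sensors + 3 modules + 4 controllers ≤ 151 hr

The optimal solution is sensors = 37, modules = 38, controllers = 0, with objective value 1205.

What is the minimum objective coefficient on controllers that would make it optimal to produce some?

18

Both packaging and solder are binding at x*.
From A_Bᵀ y = c: 4·y_packaging + 1·y_solder = 11; 6·y_packaging + 3·y_solder = 21.
→ y_packaging = 2 and y_solder = 3.
controllers enters the basis when its profit ≥ yᵀa₃ = 2·3 + 3·4 = 18.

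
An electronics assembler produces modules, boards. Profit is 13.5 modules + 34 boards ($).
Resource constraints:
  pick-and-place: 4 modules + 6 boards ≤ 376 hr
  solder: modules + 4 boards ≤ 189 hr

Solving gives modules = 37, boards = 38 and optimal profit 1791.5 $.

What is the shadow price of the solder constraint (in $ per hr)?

Both pick-and-place and solder are binding at x*.
The binding rows give the dual system: 4·y_pick-and-place + 1·y_solder = 13.5 and 6·y_pick-and-place + 4·y_solder = 34.
→ y_pick-and-place = 2 and y_solder = 5.5.
Shadow price of solder = 5.5.

5.5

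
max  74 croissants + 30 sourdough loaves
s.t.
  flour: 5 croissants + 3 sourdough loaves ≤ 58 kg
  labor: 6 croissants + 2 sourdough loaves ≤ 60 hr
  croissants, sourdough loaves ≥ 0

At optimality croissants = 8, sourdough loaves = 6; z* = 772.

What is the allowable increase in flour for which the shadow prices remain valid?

Binding constraints: flour, labor. The basis is B = [[5,3],[6,2]] with det -8.
Per unit increase in flour, x* moves by d = (-0.25, 0.75).
The basis stays optimal until croissants reaches 0; allowable increase = 32 kg.

32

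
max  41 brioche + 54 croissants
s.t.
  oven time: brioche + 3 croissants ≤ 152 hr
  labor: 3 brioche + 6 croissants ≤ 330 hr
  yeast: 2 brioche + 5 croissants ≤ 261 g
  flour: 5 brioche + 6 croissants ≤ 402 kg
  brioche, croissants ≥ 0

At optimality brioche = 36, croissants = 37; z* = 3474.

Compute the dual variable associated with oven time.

Check each constraint at x*: oven time 147/152 (slack 5); labor 330/330 (tight); yeast 257/261 (slack 4); flour 402/402 (tight).
By complementary slackness, y = 0 for the non-binding constraints.
The binding rows give the dual system: 3·y_labor + 5·y_flour = 41 and 6·y_labor + 6·y_flour = 54.
Solving: y_labor = 2, y_flour = 7.
Shadow price of oven time = 0.

0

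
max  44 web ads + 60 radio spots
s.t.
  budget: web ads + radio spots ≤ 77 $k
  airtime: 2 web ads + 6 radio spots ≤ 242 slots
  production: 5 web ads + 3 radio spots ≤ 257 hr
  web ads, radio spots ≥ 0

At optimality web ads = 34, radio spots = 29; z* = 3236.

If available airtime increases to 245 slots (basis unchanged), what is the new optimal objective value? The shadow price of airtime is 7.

Δb = 3, so new z* = 3236 + (7)·(3) = 3236 + 21 = 3257.

3257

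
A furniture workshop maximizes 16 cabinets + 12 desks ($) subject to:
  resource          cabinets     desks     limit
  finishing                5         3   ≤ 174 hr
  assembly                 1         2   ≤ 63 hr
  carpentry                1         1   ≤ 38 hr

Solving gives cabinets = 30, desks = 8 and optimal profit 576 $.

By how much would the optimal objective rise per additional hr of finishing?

Check each constraint at x*: finishing 174/174 (tight); assembly 46/63 (slack 17); carpentry 38/38 (tight).
By complementary slackness, y = 0 for the non-binding constraint.
The binding rows give the dual system: 5·y_finishing + 1·y_carpentry = 16 and 3·y_finishing + 1·y_carpentry = 12.
This yields shadow prices y_finishing = 2, y_carpentry = 6.
Shadow price of finishing = 2.

2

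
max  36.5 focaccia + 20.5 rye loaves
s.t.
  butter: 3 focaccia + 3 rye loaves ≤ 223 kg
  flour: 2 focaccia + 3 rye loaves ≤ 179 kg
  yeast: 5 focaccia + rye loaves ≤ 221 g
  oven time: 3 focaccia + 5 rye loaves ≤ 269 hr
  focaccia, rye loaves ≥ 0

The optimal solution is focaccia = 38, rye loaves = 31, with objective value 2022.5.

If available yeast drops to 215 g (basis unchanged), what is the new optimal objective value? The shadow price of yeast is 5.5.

1989.5

Δb = -6, so new z* = 2022.5 + (5.5)·(-6) = 2022.5 − 33 = 1989.5.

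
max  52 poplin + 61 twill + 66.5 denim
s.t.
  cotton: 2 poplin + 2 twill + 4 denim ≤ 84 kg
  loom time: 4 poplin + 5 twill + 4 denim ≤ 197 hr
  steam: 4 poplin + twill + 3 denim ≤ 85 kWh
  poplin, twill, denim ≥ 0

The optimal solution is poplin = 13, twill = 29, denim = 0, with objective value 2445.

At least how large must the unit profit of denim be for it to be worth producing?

68

At the optimum: cotton uses 84 of 84 (binding); loom time uses 197 of 197 (binding); steam uses 81 of 85 (slack = 4).
By complementary slackness, y = 0 for the non-binding constraint.
Dual feasibility on the basic columns requires 2·y_cotton + 4·y_loom time = 52, 2·y_cotton + 5·y_loom time = 61.
This yields shadow prices y_cotton = 8, y_loom time = 9.
denim enters the basis when its profit ≥ yᵀa₃ = 8·4 + 9·4 = 68.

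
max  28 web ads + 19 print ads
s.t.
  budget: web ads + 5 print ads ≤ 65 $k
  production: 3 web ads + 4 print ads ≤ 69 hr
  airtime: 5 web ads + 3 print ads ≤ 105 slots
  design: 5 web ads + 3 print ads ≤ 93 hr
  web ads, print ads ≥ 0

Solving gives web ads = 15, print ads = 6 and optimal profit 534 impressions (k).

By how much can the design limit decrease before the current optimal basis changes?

Binding constraints: production, design. The basis is B = [[3,4],[5,3]] with det -11.
Per unit decrease in design, x* moves by d = (-0.3636, 0.2727).
The basis stays optimal until budget becomes binding; allowable decrease = 20 hr.

20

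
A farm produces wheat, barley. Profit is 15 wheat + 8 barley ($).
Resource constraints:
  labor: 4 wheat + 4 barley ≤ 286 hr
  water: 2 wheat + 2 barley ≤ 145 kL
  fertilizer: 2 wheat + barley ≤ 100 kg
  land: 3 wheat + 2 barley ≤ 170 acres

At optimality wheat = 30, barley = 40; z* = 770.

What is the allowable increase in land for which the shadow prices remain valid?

Binding constraints: fertilizer, land. The basis is B = [[2,1],[3,2]] with det 1.
Per unit increase in land, x* moves by d = (-1, 2).
The basis stays optimal until labor becomes binding; allowable increase = 1.5 acres.

1.5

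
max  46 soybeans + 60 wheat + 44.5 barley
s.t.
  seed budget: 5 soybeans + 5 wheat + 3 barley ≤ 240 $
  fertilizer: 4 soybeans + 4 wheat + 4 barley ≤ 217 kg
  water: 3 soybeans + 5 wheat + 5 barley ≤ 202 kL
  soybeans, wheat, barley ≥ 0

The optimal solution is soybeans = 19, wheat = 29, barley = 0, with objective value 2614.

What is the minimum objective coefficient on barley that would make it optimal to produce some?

50

At the optimum: seed budget uses 240 of 240 (binding); fertilizer uses 192 of 217 (slack = 25); water uses 202 of 202 (binding).
By complementary slackness, y = 0 for the non-binding constraint.
From A_Bᵀ y = c: 5·y_seed budget + 3·y_water = 46; 5·y_seed budget + 5·y_water = 60.
Solving: y_seed budget = 5, y_water = 7.
barley enters the basis when its profit ≥ yᵀa₃ = 5·3 + 7·5 = 50.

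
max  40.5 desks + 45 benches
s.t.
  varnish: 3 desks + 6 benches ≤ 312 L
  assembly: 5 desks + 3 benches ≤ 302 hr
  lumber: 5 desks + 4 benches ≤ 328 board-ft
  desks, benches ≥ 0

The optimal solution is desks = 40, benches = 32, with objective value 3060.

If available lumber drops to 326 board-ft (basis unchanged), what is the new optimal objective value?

At the optimum: varnish uses 312 of 312 (binding); assembly uses 296 of 302 (slack = 6); lumber uses 328 of 328 (binding).
Since assembly is not tight, its dual is 0.
Dual feasibility on the basic columns requires 3·y_varnish + 5·y_lumber = 40.5, 6·y_varnish + 4·y_lumber = 45.
Solving: y_varnish = 3.5, y_lumber = 6.
Δz = y_lumber·Δb = 6 × (-2) = -12, so new z* = 3060 − 12 = 3048.

3048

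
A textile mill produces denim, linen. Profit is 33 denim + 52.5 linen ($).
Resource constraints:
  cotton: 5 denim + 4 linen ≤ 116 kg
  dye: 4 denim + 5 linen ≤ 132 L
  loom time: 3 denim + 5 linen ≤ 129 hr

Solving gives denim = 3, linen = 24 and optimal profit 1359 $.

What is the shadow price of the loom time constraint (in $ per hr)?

9

At the optimum: cotton uses 111 of 116 (slack = 5); dye uses 132 of 132 (binding); loom time uses 129 of 129 (binding).
Slack constraints have shadow price 0 (complementary slackness).
From A_Bᵀ y = c: 4·y_dye + 3·y_loom time = 33; 5·y_dye + 5·y_loom time = 52.5.
Solving: y_dye = 1.5, y_loom time = 9.
Shadow price of loom time = 9.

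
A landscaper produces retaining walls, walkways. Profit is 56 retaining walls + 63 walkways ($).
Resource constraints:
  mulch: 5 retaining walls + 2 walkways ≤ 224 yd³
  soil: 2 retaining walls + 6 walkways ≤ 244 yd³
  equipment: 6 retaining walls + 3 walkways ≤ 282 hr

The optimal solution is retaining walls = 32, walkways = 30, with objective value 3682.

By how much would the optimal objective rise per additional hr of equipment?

At the optimum: mulch uses 220 of 224 (slack = 4); soil uses 244 of 244 (binding); equipment uses 282 of 282 (binding).
Since mulch is not tight, its dual is 0.
Dual feasibility on the basic columns requires 2·y_soil + 6·y_equipment = 56, 6·y_soil + 3·y_equipment = 63.
→ y_soil = 7 and y_equipment = 7.
Shadow price of equipment = 7.

7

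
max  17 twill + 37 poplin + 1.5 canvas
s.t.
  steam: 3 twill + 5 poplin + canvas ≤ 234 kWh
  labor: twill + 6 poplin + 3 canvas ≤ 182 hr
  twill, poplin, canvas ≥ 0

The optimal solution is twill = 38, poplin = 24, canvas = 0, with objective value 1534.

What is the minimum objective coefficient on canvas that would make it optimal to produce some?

Check each constraint at x*: steam 234/234 (tight); labor 182/182 (tight).
The binding rows give the dual system: 3·y_steam + 1·y_labor = 17 and 5·y_steam + 6·y_labor = 37.
→ y_steam = 5 and y_labor = 2.
canvas enters the basis when its profit ≥ yᵀa₃ = 5·1 + 2·3 = 11.

11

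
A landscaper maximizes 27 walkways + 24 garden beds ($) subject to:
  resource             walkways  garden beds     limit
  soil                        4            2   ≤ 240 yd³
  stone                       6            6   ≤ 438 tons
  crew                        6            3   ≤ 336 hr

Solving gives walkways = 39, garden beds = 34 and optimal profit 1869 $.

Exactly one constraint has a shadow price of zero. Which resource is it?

soil: 224/240 (slack 16)
stone: 438/438 (binding)
crew: 336/336 (binding)
By complementary slackness, a constraint with positive slack has shadow price 0 → soil.

soil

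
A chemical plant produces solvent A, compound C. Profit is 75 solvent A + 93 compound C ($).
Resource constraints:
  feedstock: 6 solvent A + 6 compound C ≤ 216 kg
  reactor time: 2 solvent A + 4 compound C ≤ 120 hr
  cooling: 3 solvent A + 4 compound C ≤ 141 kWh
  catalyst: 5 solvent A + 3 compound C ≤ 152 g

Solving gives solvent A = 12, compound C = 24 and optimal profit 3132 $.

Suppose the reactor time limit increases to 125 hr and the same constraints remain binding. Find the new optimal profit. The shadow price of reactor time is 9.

3177

Δb = 5, so new z* = 3132 + (9)·(5) = 3132 + 45 = 3177.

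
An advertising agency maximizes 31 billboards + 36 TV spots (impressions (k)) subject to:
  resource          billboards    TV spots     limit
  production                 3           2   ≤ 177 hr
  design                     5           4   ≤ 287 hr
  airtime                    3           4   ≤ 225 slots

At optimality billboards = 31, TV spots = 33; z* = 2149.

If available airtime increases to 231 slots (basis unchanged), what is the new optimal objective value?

Check each constraint at x*: production 159/177 (slack 18); design 287/287 (tight); airtime 225/225 (tight).
By complementary slackness, y = 0 for the non-binding constraint.
The binding rows give the dual system: 5·y_design + 3·y_airtime = 31 and 4·y_design + 4·y_airtime = 36.
This yields shadow prices y_design = 2, y_airtime = 7.
Δz = y_airtime·Δb = 7 × (6) = 42, so new z* = 2149 + 42 = 2191.

2191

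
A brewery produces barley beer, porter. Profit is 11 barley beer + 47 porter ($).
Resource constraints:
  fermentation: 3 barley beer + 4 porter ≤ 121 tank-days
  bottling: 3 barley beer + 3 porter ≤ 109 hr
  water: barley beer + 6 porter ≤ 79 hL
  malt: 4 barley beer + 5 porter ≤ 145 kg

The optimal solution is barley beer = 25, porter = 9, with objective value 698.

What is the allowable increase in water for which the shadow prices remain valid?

Binding constraints: water, malt. The basis is B = [[1,6],[4,5]] with det -19.
Per unit increase in water, x* moves by d = (-0.2632, 0.2105).
The basis stays optimal until barley beer reaches 0; allowable increase = 95 hL.

95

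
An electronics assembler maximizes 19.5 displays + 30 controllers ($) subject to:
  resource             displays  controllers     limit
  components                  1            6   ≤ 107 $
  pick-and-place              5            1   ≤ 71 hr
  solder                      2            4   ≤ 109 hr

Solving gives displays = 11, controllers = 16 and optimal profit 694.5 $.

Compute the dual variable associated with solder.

Binding: components and pick-and-place. Non-binding: solder (23 unused).
By complementary slackness, y = 0 for the non-binding constraint.
Dual feasibility on the basic columns requires 1·y_components + 5·y_pick-and-place = 19.5, 6·y_components + 1·y_pick-and-place = 30.
This yields shadow prices y_components = 4.5, y_pick-and-place = 3.
Shadow price of solder = 0.

0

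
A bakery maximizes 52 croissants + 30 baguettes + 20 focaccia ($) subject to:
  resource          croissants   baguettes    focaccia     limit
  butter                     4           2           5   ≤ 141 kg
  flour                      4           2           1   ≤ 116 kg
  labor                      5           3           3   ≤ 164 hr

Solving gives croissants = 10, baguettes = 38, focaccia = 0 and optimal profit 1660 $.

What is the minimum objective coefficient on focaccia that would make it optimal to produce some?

27

Check each constraint at x*: butter 116/141 (slack 25); flour 116/116 (tight); labor 164/164 (tight).
Slack constraints have shadow price 0 (complementary slackness).
Dual feasibility on the basic columns requires 4·y_flour + 5·y_labor = 52, 2·y_flour + 3·y_labor = 30.
Solving: y_flour = 3, y_labor = 8.
focaccia enters the basis when its profit ≥ yᵀa₃ = 3·1 + 8·3 = 27.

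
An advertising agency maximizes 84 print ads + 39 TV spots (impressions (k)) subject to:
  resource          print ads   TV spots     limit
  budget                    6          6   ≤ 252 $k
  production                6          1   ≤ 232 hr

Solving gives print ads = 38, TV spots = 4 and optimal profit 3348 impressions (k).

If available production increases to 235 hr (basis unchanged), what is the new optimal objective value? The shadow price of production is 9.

3375

Δb = 3, so new z* = 3348 + (9)·(3) = 3348 + 27 = 3375.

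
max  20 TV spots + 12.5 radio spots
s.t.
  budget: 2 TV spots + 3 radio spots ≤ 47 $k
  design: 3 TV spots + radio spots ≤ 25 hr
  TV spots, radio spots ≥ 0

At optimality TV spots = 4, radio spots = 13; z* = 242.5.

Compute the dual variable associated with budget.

Check each constraint at x*: budget 47/47 (tight); design 25/25 (tight).
Dual feasibility on the basic columns requires 2·y_budget + 3·y_design = 20, 3·y_budget + 1·y_design = 12.5.
Solving: y_budget = 2.5, y_design = 5.
Shadow price of budget = 2.5.

2.5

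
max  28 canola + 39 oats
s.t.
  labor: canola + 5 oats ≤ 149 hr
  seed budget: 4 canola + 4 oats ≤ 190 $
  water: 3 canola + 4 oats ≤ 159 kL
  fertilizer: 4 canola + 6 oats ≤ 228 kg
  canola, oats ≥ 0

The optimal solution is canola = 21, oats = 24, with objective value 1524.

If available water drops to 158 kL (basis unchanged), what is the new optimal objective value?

Binding: water and fertilizer. Non-binding: labor (8 unused), seed budget (10 unused).
By complementary slackness, y = 0 for the non-binding constraints.
Dual feasibility on the basic columns requires 3·y_water + 4·y_fertilizer = 28, 4·y_water + 6·y_fertilizer = 39.
Solving: y_water = 6, y_fertilizer = 2.5.
Δz = y_water·Δb = 6 × (-1) = -6, so new z* = 1524 − 6 = 1518.

1518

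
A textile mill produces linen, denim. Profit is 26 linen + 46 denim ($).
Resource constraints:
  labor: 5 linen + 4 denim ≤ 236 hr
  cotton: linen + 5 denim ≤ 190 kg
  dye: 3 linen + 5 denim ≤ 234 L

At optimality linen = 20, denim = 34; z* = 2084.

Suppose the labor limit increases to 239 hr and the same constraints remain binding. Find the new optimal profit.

Binding: labor and cotton. Non-binding: dye (4 unused).
Since dye is not tight, its dual is 0.
The binding rows give the dual system: 5·y_labor + 1·y_cotton = 26 and 4·y_labor + 5·y_cotton = 46.
→ y_labor = 4 and y_cotton = 6.
Δz = y_labor·Δb = 4 × (3) = 12, so new z* = 2084 + 12 = 2096.

2096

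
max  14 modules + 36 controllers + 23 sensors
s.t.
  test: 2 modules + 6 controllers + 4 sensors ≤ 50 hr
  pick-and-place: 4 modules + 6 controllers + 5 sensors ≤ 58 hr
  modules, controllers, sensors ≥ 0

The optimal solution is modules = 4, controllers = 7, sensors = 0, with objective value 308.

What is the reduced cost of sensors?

-2

At the optimum: test uses 50 of 50 (binding); pick-and-place uses 58 of 58 (binding).
The binding rows give the dual system: 2·y_test + 4·y_pick-and-place = 14 and 6·y_test + 6·y_pick-and-place = 36.
Solving: y_test = 5, y_pick-and-place = 1.
Reduced cost of sensors: c₃ − yᵀa₃ = 23 − (5·4 + 1·5) = 23 − 25 = -2.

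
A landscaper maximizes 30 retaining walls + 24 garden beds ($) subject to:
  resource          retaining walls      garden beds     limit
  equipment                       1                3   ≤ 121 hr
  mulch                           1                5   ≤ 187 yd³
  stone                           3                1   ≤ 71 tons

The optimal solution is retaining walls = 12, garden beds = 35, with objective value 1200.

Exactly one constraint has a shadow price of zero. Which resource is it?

equipment

equipment: 117/121 (slack 4)
mulch: 187/187 (binding)
stone: 71/71 (binding)
By complementary slackness, a constraint with positive slack has shadow price 0 → equipment.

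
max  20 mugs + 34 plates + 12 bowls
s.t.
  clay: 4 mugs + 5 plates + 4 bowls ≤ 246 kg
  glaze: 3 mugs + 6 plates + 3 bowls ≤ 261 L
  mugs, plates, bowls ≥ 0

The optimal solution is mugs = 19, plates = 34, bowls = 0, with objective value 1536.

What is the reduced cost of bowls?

Check each constraint at x*: clay 246/246 (tight); glaze 261/261 (tight).
The binding rows give the dual system: 4·y_clay + 3·y_glaze = 20 and 5·y_clay + 6·y_glaze = 34.
→ y_clay = 2 and y_glaze = 4.
Reduced cost of bowls: c₃ − yᵀa₃ = 12 − (2·4 + 4·3) = 12 − 20 = -8.

-8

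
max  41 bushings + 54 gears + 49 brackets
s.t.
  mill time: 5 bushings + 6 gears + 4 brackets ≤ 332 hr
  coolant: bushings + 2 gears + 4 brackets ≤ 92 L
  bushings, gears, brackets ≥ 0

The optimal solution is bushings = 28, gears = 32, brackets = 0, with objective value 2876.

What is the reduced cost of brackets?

-3

At the optimum: mill time uses 332 of 332 (binding); coolant uses 92 of 92 (binding).
From A_Bᵀ y = c: 5·y_mill time + 1·y_coolant = 41; 6·y_mill time + 2·y_coolant = 54.
→ y_mill time = 7 and y_coolant = 6.
Reduced cost of brackets: c₃ − yᵀa₃ = 49 − (7·4 + 6·4) = 49 − 52 = -3.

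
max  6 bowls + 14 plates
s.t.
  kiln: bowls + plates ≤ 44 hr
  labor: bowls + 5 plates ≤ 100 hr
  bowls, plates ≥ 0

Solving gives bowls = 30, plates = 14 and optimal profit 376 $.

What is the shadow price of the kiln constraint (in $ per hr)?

Check each constraint at x*: kiln 44/44 (tight); labor 100/100 (tight).
Dual feasibility on the basic columns requires 1·y_kiln + 1·y_labor = 6, 1·y_kiln + 5·y_labor = 14.
→ y_kiln = 4 and y_labor = 2.
Shadow price of kiln = 4.

4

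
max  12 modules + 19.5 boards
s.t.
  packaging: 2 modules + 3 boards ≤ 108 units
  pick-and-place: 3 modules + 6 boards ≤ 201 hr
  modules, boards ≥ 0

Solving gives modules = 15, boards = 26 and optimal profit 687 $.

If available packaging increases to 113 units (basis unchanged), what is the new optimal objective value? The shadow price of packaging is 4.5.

709.5

Δb = 5, so new z* = 687 + (4.5)·(5) = 687 + 22.5 = 709.5.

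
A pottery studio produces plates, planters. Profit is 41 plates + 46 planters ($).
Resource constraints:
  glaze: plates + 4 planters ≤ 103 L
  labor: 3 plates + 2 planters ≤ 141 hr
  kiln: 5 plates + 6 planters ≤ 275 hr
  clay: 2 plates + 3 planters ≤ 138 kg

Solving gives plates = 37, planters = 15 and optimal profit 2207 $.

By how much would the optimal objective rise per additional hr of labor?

2

Check each constraint at x*: glaze 97/103 (slack 6); labor 141/141 (tight); kiln 275/275 (tight); clay 119/138 (slack 19).
By complementary slackness, y = 0 for the non-binding constraints.
The binding rows give the dual system: 3·y_labor + 5·y_kiln = 41 and 2·y_labor + 6·y_kiln = 46.
This yields shadow prices y_labor = 2, y_kiln = 7.
Shadow price of labor = 2.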